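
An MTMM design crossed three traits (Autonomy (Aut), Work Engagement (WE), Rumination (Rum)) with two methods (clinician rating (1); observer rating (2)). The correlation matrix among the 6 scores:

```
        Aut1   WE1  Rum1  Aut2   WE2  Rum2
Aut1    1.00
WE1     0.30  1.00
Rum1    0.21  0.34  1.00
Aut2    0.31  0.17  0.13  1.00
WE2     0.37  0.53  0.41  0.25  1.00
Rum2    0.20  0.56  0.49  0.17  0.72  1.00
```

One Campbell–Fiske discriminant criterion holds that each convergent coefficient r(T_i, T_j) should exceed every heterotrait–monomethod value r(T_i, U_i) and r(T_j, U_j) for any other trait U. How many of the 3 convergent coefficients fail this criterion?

Convergent coefficients and their comparison sets:
Aut (methods 1·2): 0.31 vs {0.30, 0.25, 0.21, 0.17} → pass.
WE (methods 1·2): 0.53 vs {0.30, 0.25, 0.34, 0.72} → fail.
Rum (methods 1·2): 0.49 vs {0.21, 0.17, 0.34, 0.72} → fail.
2 of 3 fail.

2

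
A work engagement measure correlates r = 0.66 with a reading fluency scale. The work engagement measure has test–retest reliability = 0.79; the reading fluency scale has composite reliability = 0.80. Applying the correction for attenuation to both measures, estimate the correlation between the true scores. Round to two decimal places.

r_true = r_obs / √(r_xx · r_yy) = 0.66 / √(0.79 × 0.80) = 0.66 / √0.6320 = 0.66 / 0.7950 ≈ 0.83.

0.83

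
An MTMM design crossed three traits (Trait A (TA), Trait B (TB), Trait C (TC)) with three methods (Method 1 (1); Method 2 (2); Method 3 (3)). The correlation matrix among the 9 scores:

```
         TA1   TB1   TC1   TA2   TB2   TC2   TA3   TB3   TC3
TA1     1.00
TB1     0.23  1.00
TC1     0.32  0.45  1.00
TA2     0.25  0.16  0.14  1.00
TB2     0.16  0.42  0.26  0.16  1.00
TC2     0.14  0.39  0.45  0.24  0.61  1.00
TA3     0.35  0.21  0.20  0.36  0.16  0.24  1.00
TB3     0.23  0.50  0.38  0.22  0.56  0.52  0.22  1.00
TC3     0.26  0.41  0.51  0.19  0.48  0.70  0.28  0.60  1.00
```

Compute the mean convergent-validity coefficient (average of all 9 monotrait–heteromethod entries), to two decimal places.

0.46

Convergent values: 0.25, 0.35, 0.36, 0.42, 0.50, 0.56, 0.45, 0.51, 0.70; mean = 4.10/9 = 0.46.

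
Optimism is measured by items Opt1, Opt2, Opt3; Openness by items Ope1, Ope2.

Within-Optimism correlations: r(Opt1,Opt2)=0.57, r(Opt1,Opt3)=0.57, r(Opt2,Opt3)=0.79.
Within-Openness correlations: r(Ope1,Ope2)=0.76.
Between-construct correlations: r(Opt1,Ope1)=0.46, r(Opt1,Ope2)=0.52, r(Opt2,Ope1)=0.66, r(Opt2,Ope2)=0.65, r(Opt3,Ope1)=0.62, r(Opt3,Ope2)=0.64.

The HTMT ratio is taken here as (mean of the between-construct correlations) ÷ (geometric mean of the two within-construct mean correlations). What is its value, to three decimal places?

Between-construct mean = 3.55/6 = 0.5917.
Mean within-Opt = 1.93/3 = 0.6433; mean within-Ope = 0.76/1 = 0.7600.
Geometric mean = √(0.6433 × 0.7600) = 0.6992.
HTMT = 0.5917 / 0.6992 = 0.846.

0.846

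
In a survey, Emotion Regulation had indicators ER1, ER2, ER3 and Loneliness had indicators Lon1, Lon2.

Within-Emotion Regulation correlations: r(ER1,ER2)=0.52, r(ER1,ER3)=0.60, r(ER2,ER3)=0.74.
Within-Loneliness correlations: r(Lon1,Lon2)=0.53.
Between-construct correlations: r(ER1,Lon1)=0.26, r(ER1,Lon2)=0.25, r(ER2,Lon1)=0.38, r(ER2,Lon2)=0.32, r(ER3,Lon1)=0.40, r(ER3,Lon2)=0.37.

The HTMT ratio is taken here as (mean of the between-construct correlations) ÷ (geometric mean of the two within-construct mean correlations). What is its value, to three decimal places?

0.576

Between-construct mean = 1.98/6 = 0.3300.
Mean within-ER = 1.86/3 = 0.6200; mean within-Lon = 0.53/1 = 0.5300.
Geometric mean = √(0.6200 × 0.5300) = 0.5732.
HTMT = 0.3300 / 0.5732 = 0.576.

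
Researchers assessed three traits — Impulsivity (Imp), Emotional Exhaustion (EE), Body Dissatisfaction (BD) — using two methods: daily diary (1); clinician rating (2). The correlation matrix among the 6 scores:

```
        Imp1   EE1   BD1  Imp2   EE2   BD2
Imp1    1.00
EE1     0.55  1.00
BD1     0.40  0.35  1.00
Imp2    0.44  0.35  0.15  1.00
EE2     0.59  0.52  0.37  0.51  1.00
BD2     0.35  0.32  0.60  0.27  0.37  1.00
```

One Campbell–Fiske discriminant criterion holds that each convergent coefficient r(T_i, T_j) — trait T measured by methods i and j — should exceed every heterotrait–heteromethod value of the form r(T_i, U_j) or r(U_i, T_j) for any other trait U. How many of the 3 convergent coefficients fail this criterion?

2

Each convergent coefficient versus the relevant comparison correlations:
Imp (methods 1·2): 0.44 vs {0.59, 0.35, 0.35, 0.15} → fail.
EE (methods 1·2): 0.52 vs {0.35, 0.59, 0.32, 0.37} → fail.
BD (methods 1·2): 0.60 vs {0.15, 0.35, 0.37, 0.32} → pass.
2 of 3 fail.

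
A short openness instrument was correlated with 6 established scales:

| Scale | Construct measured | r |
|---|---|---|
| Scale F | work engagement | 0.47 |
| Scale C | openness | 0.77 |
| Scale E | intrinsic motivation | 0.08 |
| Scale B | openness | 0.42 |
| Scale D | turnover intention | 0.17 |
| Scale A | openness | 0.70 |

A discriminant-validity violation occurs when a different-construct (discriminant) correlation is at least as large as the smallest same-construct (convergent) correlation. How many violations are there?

Convergent (same construct = openness): Scale C, Scale B, Scale A.
Smallest convergent = 0.42. Discriminant values: 0.47, 0.08, 0.17; count ≥ 0.42 → 1.

1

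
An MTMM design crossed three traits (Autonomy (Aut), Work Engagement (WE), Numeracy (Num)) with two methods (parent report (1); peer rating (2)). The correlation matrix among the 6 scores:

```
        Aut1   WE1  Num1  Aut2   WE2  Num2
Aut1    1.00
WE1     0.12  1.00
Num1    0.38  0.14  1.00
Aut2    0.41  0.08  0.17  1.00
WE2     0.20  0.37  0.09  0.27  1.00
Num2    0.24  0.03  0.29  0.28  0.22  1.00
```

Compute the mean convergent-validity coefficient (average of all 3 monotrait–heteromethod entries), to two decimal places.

0.36

Convergent values: 0.41, 0.37, 0.29; mean = 1.07/3 = 0.36.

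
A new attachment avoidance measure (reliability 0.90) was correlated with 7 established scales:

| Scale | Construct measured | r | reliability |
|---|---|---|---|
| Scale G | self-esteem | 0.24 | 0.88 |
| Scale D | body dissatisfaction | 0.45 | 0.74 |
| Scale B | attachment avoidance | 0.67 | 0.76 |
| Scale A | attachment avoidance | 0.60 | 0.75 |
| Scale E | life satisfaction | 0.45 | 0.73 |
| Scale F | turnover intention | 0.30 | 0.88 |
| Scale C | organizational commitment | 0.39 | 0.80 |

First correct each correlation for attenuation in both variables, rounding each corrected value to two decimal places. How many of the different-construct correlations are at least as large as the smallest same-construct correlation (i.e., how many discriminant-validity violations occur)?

Disattenuated r (r / √(r_scale · r_new)):
  Scale G (disc): 0.24 / √(0.88·0.90) = 0.27
  Scale D (disc): 0.45 / √(0.74·0.90) = 0.55
  Scale B (conv): 0.67 / √(0.76·0.90) = 0.81
  Scale A (conv): 0.60 / √(0.75·0.90) = 0.73
  Scale E (disc): 0.45 / √(0.73·0.90) = 0.56
  Scale F (disc): 0.30 / √(0.88·0.90) = 0.34
  Scale C (disc): 0.39 / √(0.80·0.90) = 0.46
Smallest convergent = 0.73. Discriminant values: 0.27, 0.55, 0.56, 0.34, 0.46; count ≥ 0.73 → 0.

0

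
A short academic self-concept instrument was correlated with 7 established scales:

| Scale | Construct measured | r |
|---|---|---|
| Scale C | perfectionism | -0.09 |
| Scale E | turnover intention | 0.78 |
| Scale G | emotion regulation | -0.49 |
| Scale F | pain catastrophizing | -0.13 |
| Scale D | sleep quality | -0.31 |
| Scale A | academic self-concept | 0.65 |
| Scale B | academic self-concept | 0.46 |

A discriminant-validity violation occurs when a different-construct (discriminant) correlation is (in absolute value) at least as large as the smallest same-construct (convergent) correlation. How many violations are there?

2

Convergent (same construct = academic self-concept): Scale A, Scale B.
Smallest convergent = 0.46. Discriminant |r|: 0.09, 0.78, 0.49, 0.13, 0.31; count ≥ 0.46 → 2.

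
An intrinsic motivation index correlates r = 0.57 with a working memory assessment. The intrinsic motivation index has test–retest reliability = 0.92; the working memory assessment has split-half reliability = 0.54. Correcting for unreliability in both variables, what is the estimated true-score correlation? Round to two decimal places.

0.81

r_true = r_obs / √(r_xx · r_yy) = 0.57 / √(0.92 × 0.54) = 0.57 / √0.4968 = 0.57 / 0.7048 ≈ 0.81.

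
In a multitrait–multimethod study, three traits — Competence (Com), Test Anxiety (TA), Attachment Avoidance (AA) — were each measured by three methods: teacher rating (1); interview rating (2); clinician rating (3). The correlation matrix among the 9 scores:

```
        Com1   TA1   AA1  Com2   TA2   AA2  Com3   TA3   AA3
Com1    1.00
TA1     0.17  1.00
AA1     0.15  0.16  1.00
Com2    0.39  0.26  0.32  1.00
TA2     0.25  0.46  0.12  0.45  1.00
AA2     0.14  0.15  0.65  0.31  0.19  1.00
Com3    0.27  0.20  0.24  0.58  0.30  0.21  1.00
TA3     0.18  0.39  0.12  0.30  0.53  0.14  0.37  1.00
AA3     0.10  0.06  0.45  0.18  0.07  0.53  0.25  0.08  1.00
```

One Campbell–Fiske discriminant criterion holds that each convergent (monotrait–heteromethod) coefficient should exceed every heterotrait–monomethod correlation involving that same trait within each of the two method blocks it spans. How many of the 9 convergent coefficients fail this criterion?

2

Checking each validity diagonal entry against its comparison values:
Com (methods 1·2): 0.39 vs {0.17, 0.45, 0.15, 0.31} → fail.
Com (methods 1·3): 0.27 vs {0.17, 0.37, 0.15, 0.25} → fail.
Com (methods 2·3): 0.58 vs {0.45, 0.37, 0.31, 0.25} → pass.
TA (methods 1·2): 0.46 vs {0.17, 0.45, 0.16, 0.19} → pass.
TA (methods 1·3): 0.39 vs {0.17, 0.37, 0.16, 0.08} → pass.
TA (methods 2·3): 0.53 vs {0.45, 0.37, 0.19, 0.08} → pass.
AA (methods 1·2): 0.65 vs {0.15, 0.31, 0.16, 0.19} → pass.
AA (methods 1·3): 0.45 vs {0.15, 0.25, 0.16, 0.08} → pass.
AA (methods 2·3): 0.53 vs {0.31, 0.25, 0.19, 0.08} → pass.
2 of 9 fail.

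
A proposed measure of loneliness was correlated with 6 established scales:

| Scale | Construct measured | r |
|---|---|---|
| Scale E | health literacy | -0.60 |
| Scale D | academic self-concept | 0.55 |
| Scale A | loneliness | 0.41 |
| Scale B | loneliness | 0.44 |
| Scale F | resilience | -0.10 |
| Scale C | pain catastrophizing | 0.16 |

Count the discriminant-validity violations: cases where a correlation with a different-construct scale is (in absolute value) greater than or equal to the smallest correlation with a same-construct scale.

Convergent (same construct = loneliness): Scale A, Scale B.
Smallest convergent = 0.41. Discriminant |r|: 0.60, 0.55, 0.10, 0.16; count ≥ 0.41 → 2.

2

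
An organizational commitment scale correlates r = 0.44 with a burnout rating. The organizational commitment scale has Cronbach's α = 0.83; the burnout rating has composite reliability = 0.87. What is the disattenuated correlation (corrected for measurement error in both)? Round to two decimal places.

r_true = r_obs / √(r_xx · r_yy) = 0.44 / √(0.83 × 0.87) = 0.44 / √0.7221 = 0.44 / 0.8498 ≈ 0.52.

0.52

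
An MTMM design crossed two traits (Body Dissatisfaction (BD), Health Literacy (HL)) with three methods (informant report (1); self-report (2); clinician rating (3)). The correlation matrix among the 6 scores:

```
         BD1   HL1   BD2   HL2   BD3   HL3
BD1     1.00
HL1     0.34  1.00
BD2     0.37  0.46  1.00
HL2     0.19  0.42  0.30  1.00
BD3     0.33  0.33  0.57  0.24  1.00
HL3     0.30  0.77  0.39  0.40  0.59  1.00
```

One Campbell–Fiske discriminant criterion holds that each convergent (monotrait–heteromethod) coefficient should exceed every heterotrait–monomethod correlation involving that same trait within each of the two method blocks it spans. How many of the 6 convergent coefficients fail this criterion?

3

Convergent coefficients and their comparison sets:
BD (methods 1·2): 0.37 vs {0.34, 0.30} → pass.
BD (methods 1·3): 0.33 vs {0.34, 0.59} → fail.
BD (methods 2·3): 0.57 vs {0.30, 0.59} → fail.
HL (methods 1·2): 0.42 vs {0.34, 0.30} → pass.
HL (methods 1·3): 0.77 vs {0.34, 0.59} → pass.
HL (methods 2·3): 0.40 vs {0.30, 0.59} → fail.
3 of 6 fail.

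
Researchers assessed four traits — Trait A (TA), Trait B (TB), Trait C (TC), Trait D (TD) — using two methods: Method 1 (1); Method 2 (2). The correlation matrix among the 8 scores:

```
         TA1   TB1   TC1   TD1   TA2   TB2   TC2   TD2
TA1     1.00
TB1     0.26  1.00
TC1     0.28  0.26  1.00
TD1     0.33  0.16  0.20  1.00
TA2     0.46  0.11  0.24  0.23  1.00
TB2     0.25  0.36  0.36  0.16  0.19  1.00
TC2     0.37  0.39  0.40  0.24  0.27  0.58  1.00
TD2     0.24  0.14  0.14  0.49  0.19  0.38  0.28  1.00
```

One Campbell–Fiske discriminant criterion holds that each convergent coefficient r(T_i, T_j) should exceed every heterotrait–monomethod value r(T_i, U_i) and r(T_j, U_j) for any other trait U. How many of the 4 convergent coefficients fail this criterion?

2

Convergent coefficients and their comparison sets:
TA (methods 1·2): 0.46 vs {0.26, 0.19, 0.28, 0.27, 0.33, 0.19} → pass.
TB (methods 1·2): 0.36 vs {0.26, 0.19, 0.26, 0.58, 0.16, 0.38} → fail.
TC (methods 1·2): 0.40 vs {0.28, 0.27, 0.26, 0.58, 0.20, 0.28} → fail.
TD (methods 1·2): 0.49 vs {0.33, 0.19, 0.16, 0.38, 0.20, 0.28} → pass.
2 of 4 fail.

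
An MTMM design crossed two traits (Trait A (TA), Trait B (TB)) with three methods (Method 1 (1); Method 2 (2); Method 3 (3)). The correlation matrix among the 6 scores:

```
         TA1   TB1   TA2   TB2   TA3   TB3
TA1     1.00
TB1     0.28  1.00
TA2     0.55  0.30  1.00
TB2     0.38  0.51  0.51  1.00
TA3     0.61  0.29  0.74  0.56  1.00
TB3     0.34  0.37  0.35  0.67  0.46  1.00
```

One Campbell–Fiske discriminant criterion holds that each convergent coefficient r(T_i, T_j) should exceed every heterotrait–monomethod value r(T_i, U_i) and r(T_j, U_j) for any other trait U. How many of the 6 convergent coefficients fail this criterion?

Convergent coefficients and their comparison sets:
TA (methods 1·2): 0.55 vs {0.28, 0.51} → pass.
TA (methods 1·3): 0.61 vs {0.28, 0.46} → pass.
TA (methods 2·3): 0.74 vs {0.51, 0.46} → pass.
TB (methods 1·2): 0.51 vs {0.28, 0.51} → fail.
TB (methods 1·3): 0.37 vs {0.28, 0.46} → fail.
TB (methods 2·3): 0.67 vs {0.51, 0.46} → pass.
2 of 6 fail.

2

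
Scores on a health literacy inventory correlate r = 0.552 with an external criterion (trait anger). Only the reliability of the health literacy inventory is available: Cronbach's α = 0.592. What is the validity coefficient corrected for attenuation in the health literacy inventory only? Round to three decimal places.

Single correction: r_c = r_obs / √r_xx = 0.552 / √0.592 = 0.552 / 0.7694 ≈ 0.717.

0.717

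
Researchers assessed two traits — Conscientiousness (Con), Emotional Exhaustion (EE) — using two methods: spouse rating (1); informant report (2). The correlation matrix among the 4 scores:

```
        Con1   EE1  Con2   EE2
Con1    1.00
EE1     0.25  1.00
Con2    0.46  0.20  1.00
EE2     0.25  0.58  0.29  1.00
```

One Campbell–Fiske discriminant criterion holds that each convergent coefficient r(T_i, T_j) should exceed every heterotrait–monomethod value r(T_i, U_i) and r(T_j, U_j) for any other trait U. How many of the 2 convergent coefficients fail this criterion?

Checking each validity diagonal entry against its comparison values:
Con (methods 1·2): 0.46 vs {0.25, 0.29} → pass.
EE (methods 1·2): 0.58 vs {0.25, 0.29} → pass.
0 of 2 fail.

0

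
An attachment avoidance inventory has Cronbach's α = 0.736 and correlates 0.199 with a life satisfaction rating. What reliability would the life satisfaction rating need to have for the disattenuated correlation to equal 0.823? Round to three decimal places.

r_true = r_obs / √(r_xx · r_yy) ⇒ 0.823 = 0.199 / √(0.736 · r_yy).
√(0.736 · r_yy) = 0.199 / 0.823 = 0.2418; 0.736 · r_yy = 0.0585; r_yy = 0.0585 / 0.736 ≈ 0.079.

0.079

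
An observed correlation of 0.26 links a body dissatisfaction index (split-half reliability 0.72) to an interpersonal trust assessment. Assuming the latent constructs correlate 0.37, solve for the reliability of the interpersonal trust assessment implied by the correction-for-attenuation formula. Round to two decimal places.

r_true = r_obs / √(r_xx · r_yy) ⇒ 0.37 = 0.26 / √(0.72 · r_yy).
√(0.72 · r_yy) = 0.26 / 0.37 = 0.7027; 0.72 · r_yy = 0.4938; r_yy = 0.4938 / 0.72 ≈ 0.69.

0.69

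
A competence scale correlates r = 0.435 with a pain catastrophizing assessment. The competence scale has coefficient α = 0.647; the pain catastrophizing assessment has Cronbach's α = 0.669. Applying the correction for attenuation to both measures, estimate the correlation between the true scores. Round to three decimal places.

0.661

r_true = r_obs / √(r_xx · r_yy) = 0.435 / √(0.647 × 0.669) = 0.435 / √0.432843 = 0.435 / 0.6579 ≈ 0.661.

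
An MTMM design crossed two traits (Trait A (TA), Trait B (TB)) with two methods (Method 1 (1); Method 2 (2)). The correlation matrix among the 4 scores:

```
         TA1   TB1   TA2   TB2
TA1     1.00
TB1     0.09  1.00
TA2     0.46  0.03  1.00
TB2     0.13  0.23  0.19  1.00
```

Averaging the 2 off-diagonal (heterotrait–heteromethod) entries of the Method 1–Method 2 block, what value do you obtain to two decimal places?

0.08

HTHM values (method 1 × method 2): 0.13, 0.03; mean = 0.16/2 = 0.08.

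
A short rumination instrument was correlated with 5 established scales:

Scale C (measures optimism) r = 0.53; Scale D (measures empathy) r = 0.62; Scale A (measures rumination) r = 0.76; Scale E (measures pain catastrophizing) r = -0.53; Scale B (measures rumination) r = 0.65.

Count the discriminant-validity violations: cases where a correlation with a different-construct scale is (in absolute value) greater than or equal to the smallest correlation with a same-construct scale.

Convergent (same construct = rumination): Scale A, Scale B.
Smallest convergent = 0.65. Discriminant |r|: 0.53, 0.62, 0.53; count ≥ 0.65 → 0.

0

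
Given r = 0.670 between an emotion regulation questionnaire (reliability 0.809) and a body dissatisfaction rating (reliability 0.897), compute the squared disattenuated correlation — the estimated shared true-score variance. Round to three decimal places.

Disattenuated r = 0.670 / √(0.809 × 0.897) = 0.670 / 0.8519 = 0.7865.
Shared true-score variance = 0.7865² = 0.6186 ≈ 0.619.

0.619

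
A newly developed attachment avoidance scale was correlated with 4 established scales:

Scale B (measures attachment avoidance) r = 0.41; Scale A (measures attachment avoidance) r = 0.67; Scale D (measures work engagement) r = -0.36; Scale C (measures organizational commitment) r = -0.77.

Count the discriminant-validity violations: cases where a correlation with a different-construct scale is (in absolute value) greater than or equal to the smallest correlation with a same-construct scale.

Convergent (same construct = attachment avoidance): Scale B, Scale A.
Smallest convergent = 0.41. Discriminant |r|: 0.36, 0.77; count ≥ 0.41 → 1.

1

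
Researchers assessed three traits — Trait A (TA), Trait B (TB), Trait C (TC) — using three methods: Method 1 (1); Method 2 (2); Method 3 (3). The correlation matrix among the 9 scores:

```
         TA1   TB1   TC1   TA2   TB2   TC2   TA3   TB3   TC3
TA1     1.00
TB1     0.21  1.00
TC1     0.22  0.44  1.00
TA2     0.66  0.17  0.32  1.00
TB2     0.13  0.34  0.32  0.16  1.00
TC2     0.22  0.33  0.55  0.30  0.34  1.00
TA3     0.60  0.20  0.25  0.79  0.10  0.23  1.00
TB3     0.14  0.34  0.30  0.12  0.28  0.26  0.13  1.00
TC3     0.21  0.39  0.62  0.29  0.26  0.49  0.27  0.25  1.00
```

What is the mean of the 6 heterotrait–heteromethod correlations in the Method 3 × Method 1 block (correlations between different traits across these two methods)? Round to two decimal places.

HTHM values (method 3 × method 1): 0.20, 0.25, 0.14, 0.30, 0.21, 0.39; mean = 1.49/6 = 0.25.

0.25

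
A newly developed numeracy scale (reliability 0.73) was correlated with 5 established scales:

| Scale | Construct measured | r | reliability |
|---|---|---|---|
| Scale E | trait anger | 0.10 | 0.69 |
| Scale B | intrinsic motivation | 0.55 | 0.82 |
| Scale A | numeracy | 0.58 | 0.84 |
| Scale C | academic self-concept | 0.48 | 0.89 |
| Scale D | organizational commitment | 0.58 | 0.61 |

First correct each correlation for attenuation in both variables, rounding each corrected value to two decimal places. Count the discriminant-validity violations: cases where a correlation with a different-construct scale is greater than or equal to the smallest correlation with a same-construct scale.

Disattenuated r (r / √(r_scale · r_new)):
  Scale E (disc): 0.10 / √(0.69·0.73) = 0.14
  Scale B (disc): 0.55 / √(0.82·0.73) = 0.71
  Scale A (conv): 0.58 / √(0.84·0.73) = 0.74
  Scale C (disc): 0.48 / √(0.89·0.73) = 0.60
  Scale D (disc): 0.58 / √(0.61·0.73) = 0.87
Smallest convergent = 0.74. Discriminant values: 0.14, 0.71, 0.60, 0.87; count ≥ 0.74 → 1.

1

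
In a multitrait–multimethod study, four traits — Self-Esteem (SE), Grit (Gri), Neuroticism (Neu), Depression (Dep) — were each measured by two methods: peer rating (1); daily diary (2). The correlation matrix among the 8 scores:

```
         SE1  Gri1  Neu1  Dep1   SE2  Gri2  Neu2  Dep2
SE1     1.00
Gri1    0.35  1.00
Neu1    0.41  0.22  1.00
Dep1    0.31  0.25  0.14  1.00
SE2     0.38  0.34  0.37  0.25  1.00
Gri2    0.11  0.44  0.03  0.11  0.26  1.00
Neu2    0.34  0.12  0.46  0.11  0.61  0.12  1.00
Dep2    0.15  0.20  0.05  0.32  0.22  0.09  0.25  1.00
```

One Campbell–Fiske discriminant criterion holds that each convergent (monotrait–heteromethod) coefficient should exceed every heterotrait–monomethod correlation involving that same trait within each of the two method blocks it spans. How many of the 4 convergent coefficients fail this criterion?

2

Checking each validity diagonal entry against its comparison values:
SE (methods 1·2): 0.38 vs {0.35, 0.26, 0.41, 0.61, 0.31, 0.22} → fail.
Gri (methods 1·2): 0.44 vs {0.35, 0.26, 0.22, 0.12, 0.25, 0.09} → pass.
Neu (methods 1·2): 0.46 vs {0.41, 0.61, 0.22, 0.12, 0.14, 0.25} → fail.
Dep (methods 1·2): 0.32 vs {0.31, 0.22, 0.25, 0.09, 0.14, 0.25} → pass.
2 of 4 fail.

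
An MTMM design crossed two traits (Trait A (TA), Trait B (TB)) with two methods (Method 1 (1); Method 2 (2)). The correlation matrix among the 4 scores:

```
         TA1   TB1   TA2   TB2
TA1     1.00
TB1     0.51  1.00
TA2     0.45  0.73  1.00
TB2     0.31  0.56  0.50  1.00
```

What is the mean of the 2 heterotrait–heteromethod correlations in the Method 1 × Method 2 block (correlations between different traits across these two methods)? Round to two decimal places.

0.52

HTHM values (method 1 × method 2): 0.31, 0.73; mean = 1.04/2 = 0.52.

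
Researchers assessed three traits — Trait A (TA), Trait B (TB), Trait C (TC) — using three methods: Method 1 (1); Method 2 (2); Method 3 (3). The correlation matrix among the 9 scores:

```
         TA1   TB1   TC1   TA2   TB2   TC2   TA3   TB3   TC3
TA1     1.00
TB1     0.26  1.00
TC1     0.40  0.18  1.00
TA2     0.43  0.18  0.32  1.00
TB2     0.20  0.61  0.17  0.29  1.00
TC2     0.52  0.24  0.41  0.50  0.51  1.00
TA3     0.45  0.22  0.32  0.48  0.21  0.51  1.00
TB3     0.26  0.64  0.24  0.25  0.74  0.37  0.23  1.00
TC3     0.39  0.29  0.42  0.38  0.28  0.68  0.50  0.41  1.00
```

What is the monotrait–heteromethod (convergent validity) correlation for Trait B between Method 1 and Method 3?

0.64

Same trait (TB), different methods: r(TB1, TB3) = 0.64.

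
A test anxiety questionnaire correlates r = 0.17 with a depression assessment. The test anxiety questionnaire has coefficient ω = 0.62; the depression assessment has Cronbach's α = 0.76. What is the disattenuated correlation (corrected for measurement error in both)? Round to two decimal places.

0.25

r_true = r_obs / √(r_xx · r_yy) = 0.17 / √(0.62 × 0.76) = 0.17 / √0.4712 = 0.17 / 0.6864 ≈ 0.25.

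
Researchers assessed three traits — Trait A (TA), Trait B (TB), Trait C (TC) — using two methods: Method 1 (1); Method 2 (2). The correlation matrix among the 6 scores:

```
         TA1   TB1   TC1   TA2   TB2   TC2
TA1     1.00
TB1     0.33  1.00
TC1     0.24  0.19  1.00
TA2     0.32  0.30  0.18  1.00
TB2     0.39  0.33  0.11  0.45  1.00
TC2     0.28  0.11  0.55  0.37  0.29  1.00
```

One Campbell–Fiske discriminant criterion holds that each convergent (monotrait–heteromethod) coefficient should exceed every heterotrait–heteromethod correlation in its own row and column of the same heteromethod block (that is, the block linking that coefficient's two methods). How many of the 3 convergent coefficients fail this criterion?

Each convergent coefficient versus the relevant comparison correlations:
TA (methods 1·2): 0.32 vs {0.39, 0.30, 0.28, 0.18} → fail.
TB (methods 1·2): 0.33 vs {0.30, 0.39, 0.11, 0.11} → fail.
TC (methods 1·2): 0.55 vs {0.18, 0.28, 0.11, 0.11} → pass.
2 of 3 fail.

2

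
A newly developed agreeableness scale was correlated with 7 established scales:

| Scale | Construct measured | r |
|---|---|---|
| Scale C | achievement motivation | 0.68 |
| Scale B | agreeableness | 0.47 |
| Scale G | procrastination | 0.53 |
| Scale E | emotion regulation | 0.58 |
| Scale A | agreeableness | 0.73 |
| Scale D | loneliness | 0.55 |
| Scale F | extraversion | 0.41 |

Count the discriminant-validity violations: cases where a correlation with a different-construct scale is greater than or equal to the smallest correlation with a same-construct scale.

4

Convergent (same construct = agreeableness): Scale B, Scale A.
Smallest convergent = 0.47. Discriminant values: 0.68, 0.53, 0.58, 0.55, 0.41; count ≥ 0.47 → 4.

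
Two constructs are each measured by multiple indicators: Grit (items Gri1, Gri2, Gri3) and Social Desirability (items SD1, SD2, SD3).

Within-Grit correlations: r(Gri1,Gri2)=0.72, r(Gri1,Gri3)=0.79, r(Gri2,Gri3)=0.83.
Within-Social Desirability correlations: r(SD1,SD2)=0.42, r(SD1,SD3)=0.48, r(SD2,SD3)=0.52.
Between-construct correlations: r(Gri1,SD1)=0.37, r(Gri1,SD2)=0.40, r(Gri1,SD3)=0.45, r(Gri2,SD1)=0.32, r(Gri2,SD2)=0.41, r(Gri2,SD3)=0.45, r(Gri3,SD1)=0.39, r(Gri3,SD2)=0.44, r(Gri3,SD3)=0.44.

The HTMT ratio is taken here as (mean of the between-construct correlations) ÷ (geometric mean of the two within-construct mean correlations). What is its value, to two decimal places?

0.67

Mean between = 3.67/9 = 0.4078.
Mean within-Gri = 2.34/3 = 0.7800; mean within-SD = 1.42/3 = 0.4733.
Geometric mean = √(0.7800 × 0.4733) = 0.6076.
HTMT = 0.4078 / 0.6076 = 0.67.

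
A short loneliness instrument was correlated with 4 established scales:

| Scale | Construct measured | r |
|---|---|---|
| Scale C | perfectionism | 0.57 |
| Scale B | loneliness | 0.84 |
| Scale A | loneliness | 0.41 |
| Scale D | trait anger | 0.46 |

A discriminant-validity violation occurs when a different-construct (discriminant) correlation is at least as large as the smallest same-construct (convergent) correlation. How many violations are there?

2

Convergent (same construct = loneliness): Scale B, Scale A.
Smallest convergent = 0.41. Discriminant values: 0.57, 0.46; count ≥ 0.41 → 2.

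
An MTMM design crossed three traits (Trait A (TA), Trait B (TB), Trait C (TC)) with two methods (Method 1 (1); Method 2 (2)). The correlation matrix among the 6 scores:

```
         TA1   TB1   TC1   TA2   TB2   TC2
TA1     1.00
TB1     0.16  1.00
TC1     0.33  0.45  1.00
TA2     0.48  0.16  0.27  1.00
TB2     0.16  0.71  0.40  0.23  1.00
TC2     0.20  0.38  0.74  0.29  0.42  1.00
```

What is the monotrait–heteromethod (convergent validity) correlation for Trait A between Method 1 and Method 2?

Same trait (TA), different methods: r(TA1, TA2) = 0.48.

0.48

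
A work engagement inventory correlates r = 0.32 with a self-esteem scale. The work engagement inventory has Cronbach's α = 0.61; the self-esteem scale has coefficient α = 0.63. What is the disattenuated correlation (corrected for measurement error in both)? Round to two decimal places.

r_true = r_obs / √(r_xx · r_yy) = 0.32 / √(0.61 × 0.63) = 0.32 / √0.3843 = 0.32 / 0.6199 ≈ 0.52.

0.52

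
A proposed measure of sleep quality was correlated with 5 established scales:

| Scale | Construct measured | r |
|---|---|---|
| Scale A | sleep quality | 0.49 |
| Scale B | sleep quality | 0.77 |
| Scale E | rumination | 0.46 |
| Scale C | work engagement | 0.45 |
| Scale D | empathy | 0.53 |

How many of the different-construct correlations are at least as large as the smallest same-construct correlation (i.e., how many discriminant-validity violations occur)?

1

Convergent (same construct = sleep quality): Scale A, Scale B.
Smallest convergent = 0.49. Discriminant values: 0.46, 0.45, 0.53; count ≥ 0.49 → 1.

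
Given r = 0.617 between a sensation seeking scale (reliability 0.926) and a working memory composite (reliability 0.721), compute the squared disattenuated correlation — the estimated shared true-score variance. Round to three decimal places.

Disattenuated r = 0.617 / √(0.926 × 0.721) = 0.617 / 0.8171 = 0.7551.
Shared true-score variance = 0.7551² = 0.5702 ≈ 0.570.

0.570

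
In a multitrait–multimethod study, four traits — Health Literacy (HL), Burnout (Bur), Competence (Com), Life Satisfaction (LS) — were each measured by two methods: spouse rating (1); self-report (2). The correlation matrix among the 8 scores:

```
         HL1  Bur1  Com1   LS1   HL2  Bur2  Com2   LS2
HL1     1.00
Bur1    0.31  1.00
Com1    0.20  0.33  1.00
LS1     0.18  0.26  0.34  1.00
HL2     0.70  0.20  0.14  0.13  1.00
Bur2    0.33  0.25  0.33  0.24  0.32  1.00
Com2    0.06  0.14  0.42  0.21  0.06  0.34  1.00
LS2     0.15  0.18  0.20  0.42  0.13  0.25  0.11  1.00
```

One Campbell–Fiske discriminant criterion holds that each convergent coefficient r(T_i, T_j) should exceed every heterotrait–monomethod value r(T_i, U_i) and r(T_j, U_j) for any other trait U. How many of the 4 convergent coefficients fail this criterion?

1

Each convergent coefficient versus the relevant comparison correlations:
HL (methods 1·2): 0.70 vs {0.31, 0.32, 0.20, 0.06, 0.18, 0.13} → pass.
Bur (methods 1·2): 0.25 vs {0.31, 0.32, 0.33, 0.34, 0.26, 0.25} → fail.
Com (methods 1·2): 0.42 vs {0.20, 0.06, 0.33, 0.34, 0.34, 0.11} → pass.
LS (methods 1·2): 0.42 vs {0.18, 0.13, 0.26, 0.25, 0.34, 0.11} → pass.
1 of 4 fail.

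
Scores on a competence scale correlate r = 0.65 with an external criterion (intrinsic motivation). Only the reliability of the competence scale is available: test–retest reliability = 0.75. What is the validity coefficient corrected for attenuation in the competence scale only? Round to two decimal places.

0.75

Single correction: r_c = r_obs / √r_xx = 0.65 / √0.75 = 0.65 / 0.8660 ≈ 0.75.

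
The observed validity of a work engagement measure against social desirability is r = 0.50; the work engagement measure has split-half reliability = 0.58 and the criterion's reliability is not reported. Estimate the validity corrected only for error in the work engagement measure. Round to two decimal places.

Single correction: r_c = r_obs / √r_xx = 0.50 / √0.58 = 0.50 / 0.7616 ≈ 0.66.

0.66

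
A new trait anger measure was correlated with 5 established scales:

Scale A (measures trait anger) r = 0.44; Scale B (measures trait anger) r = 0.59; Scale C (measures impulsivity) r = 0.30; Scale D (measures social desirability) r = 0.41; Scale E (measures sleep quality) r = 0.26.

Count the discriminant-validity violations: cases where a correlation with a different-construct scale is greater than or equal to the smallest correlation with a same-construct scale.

Convergent (same construct = trait anger): Scale A, Scale B.
Smallest convergent = 0.44. Discriminant values: 0.30, 0.41, 0.26; count ≥ 0.44 → 0.

0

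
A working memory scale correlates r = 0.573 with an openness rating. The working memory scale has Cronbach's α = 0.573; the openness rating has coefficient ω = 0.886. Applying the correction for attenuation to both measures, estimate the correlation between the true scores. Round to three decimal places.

0.804

r_true = r_obs / √(r_xx · r_yy) = 0.573 / √(0.573 × 0.886) = 0.573 / √0.507678 = 0.573 / 0.7125 ≈ 0.804.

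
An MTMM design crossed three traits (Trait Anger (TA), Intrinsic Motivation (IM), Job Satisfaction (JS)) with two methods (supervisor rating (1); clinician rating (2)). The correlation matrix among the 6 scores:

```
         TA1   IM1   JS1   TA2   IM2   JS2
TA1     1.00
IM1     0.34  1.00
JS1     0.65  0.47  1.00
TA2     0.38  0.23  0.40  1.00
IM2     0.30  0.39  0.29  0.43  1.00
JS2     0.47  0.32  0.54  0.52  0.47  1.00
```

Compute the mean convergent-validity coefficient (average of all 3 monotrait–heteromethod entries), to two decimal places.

Convergent values: 0.38, 0.39, 0.54; mean = 1.31/3 = 0.44.

0.44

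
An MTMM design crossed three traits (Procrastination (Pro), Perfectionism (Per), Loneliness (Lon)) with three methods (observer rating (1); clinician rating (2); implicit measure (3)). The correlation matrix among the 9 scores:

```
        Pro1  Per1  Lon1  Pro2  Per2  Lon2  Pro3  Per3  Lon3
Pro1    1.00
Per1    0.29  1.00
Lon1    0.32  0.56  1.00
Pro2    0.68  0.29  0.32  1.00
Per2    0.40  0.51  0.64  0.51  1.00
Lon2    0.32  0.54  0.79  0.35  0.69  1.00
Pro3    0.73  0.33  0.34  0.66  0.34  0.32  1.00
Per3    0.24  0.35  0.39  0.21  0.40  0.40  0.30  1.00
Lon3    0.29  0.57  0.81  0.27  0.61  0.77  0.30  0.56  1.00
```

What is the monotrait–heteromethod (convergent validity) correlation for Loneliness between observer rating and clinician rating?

Same trait (Lon), different methods: r(Lon1, Lon2) = 0.79.

0.79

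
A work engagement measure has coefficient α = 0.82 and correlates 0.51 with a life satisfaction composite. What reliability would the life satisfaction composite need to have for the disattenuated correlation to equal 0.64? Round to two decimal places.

r_true = r_obs / √(r_xx · r_yy) ⇒ 0.64 = 0.51 / √(0.82 · r_yy).
√(0.82 · r_yy) = 0.51 / 0.64 = 0.7969; 0.82 · r_yy = 0.6350; r_yy = 0.6350 / 0.82 ≈ 0.77.

0.77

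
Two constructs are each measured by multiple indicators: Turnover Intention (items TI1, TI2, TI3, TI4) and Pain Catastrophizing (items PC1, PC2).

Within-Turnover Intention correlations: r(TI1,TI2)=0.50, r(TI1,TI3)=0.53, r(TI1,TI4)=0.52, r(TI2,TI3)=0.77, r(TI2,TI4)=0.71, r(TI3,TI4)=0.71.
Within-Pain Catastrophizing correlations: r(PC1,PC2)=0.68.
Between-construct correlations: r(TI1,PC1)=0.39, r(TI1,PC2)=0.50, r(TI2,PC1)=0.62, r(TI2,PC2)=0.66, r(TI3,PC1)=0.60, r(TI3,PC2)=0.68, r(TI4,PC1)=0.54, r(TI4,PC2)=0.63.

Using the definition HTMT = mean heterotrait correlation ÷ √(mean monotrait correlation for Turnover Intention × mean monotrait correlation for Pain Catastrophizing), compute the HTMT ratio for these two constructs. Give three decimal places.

0.887

Mean heterotrait r = 4.62/8 = 0.5775.
Mean within-TI = 3.74/6 = 0.6233; mean within-PC = 0.68/1 = 0.6800.
Geometric mean = √(0.6233 × 0.6800) = 0.6510.
HTMT = 0.5775 / 0.6510 = 0.887.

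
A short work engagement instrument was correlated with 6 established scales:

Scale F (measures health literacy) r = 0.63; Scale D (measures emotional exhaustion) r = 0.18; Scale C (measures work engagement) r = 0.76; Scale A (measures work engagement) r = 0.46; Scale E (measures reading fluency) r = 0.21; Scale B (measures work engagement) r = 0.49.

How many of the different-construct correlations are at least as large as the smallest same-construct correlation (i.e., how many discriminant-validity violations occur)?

Convergent (same construct = work engagement): Scale C, Scale A, Scale B.
Smallest convergent = 0.46. Discriminant values: 0.63, 0.18, 0.21; count ≥ 0.46 → 1.

1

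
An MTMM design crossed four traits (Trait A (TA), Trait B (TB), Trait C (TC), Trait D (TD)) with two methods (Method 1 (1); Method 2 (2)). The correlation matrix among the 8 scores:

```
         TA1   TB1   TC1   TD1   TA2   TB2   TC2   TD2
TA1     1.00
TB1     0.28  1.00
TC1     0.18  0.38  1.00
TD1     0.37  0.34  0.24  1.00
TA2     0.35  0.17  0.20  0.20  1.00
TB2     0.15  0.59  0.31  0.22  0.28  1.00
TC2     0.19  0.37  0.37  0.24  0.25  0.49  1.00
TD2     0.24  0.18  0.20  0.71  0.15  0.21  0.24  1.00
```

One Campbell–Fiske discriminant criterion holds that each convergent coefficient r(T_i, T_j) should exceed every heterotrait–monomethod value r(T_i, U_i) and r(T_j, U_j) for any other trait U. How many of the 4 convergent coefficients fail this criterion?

Convergent coefficients and their comparison sets:
TA (methods 1·2): 0.35 vs {0.28, 0.28, 0.18, 0.25, 0.37, 0.15} → fail.
TB (methods 1·2): 0.59 vs {0.28, 0.28, 0.38, 0.49, 0.34, 0.21} → pass.
TC (methods 1·2): 0.37 vs {0.18, 0.25, 0.38, 0.49, 0.24, 0.24} → fail.
TD (methods 1·2): 0.71 vs {0.37, 0.15, 0.34, 0.21, 0.24, 0.24} → pass.
2 of 4 fail.

2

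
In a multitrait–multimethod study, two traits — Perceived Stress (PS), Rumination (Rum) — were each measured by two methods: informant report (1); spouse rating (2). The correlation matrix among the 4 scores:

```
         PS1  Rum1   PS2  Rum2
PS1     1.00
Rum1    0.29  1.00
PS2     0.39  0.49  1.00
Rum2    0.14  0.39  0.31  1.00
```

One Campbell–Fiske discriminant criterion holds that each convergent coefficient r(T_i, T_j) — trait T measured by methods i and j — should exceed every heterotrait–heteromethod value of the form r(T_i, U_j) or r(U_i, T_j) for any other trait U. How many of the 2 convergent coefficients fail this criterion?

2

Each convergent coefficient versus the relevant comparison correlations:
PS (methods 1·2): 0.39 vs {0.14, 0.49} → fail.
Rum (methods 1·2): 0.39 vs {0.49, 0.14} → fail.
2 of 2 fail.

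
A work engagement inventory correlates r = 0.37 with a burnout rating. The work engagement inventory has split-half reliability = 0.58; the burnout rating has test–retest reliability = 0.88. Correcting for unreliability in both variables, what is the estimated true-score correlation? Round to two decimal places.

r_true = r_obs / √(r_xx · r_yy) = 0.37 / √(0.58 × 0.88) = 0.37 / √0.5104 = 0.37 / 0.7144 ≈ 0.52.

0.52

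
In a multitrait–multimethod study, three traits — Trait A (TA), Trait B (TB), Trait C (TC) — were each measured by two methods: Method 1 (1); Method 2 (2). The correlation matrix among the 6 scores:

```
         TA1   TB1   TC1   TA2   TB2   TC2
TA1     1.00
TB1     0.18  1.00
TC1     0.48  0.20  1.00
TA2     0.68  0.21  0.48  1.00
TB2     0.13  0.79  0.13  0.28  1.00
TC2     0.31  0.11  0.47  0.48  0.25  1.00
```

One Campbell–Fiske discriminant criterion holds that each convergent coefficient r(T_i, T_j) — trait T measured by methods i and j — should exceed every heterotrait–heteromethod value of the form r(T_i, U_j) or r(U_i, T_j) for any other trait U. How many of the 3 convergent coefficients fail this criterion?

Convergent coefficients and their comparison sets:
TA (methods 1·2): 0.68 vs {0.13, 0.21, 0.31, 0.48} → pass.
TB (methods 1·2): 0.79 vs {0.21, 0.13, 0.11, 0.13} → pass.
TC (methods 1·2): 0.47 vs {0.48, 0.31, 0.13, 0.11} → fail.
1 of 3 fail.

1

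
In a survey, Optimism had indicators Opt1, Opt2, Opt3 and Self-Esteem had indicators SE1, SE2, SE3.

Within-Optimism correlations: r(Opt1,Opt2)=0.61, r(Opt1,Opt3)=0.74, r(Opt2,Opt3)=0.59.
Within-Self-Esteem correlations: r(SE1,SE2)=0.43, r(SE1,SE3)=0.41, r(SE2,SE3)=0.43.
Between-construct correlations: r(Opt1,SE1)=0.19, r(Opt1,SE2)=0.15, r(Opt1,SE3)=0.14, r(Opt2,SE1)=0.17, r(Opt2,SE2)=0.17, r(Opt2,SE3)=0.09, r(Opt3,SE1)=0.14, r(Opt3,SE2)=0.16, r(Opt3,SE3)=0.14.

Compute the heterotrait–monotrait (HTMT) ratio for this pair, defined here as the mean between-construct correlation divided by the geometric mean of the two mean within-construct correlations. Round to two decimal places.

0.29

Mean between = 1.35/9 = 0.1500.
Mean within-Opt = 1.94/3 = 0.6467; mean within-SE = 1.27/3 = 0.4233.
Geometric mean = √(0.6467 × 0.4233) = 0.5232.
HTMT = 0.1500 / 0.5232 = 0.29.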